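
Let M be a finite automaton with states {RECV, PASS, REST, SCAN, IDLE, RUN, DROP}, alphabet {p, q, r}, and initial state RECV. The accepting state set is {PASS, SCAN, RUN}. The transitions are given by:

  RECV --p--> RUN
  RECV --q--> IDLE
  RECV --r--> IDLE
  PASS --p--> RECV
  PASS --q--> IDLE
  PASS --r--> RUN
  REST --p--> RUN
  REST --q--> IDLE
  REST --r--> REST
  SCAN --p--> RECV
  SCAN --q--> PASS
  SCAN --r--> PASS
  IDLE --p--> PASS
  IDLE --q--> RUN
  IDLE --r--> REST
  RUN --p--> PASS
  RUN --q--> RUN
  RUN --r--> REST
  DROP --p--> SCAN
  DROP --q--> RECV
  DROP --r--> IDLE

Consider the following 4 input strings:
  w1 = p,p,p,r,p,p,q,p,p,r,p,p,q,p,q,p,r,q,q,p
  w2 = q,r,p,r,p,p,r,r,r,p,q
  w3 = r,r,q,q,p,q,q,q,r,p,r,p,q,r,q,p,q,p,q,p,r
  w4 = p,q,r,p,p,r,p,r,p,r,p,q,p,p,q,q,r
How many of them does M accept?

3

w1: RECV → RUN → PASS → RECV → IDLE → PASS → RECV → IDLE → PASS → RECV → IDLE → PASS → RECV → IDLE → PASS → IDLE → PASS → RUN → RUN → RUN → PASS  → end PASS, accepted
w2: RECV → IDLE → REST → RUN → REST → RUN → PASS → RUN → REST → REST → RUN → RUN  → end RUN, accepted
w3: RECV → IDLE → REST → IDLE → RUN → PASS → IDLE → RUN → RUN → REST → RUN → REST → RUN → RUN → REST → IDLE → PASS → IDLE → PASS → IDLE → PASS → RUN  → end RUN, accepted
w4: RECV → RUN → RUN → REST → RUN → PASS → RUN → PASS → RUN → PASS → RUN → PASS → IDLE → PASS → RECV → IDLE → RUN → REST  → end REST, rejected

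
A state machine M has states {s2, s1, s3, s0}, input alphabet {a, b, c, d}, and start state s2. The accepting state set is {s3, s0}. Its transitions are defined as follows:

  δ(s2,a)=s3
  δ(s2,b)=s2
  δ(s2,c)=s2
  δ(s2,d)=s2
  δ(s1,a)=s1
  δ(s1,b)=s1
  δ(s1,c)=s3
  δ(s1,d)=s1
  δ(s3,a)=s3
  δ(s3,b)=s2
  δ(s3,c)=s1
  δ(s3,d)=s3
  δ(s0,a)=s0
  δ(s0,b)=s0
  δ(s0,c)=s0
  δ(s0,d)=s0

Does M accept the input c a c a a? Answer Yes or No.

No

start at s2
read 'c': s2 → s2
read 'a': s2 → s3
read 'c': s3 → s1
read 'a': s1 → s1
read 'a': s1 → s1
End state s1 is not accepting.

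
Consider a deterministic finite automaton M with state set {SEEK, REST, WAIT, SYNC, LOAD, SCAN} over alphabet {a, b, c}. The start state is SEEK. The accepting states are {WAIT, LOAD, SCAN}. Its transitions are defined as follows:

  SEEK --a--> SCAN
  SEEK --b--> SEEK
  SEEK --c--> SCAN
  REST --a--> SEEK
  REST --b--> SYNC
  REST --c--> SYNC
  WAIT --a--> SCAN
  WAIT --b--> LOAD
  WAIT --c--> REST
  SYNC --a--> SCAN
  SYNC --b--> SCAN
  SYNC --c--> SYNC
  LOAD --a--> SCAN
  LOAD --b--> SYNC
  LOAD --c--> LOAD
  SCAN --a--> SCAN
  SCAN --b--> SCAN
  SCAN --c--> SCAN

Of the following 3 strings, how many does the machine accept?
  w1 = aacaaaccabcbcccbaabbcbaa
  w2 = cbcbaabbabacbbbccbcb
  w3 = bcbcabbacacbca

w1: SEEK → SCAN → SCAN → SCAN → SCAN → SCAN → SCAN → SCAN → SCAN → SCAN → SCAN → SCAN → SCAN → SCAN → SCAN → SCAN → SCAN → SCAN → SCAN → SCAN → SCAN → SCAN → SCAN → SCAN → SCAN  → end SCAN, accepted
w2: SEEK → SCAN → SCAN → SCAN → SCAN → SCAN → SCAN → SCAN → SCAN → SCAN → SCAN → SCAN → SCAN → SCAN → SCAN → SCAN → SCAN → SCAN → SCAN → SCAN → SCAN  → end SCAN, accepted
w3: SEEK → SEEK → SCAN → SCAN → SCAN → SCAN → SCAN → SCAN → SCAN → SCAN → SCAN → SCAN → SCAN → SCAN → SCAN  → end SCAN, accepted

3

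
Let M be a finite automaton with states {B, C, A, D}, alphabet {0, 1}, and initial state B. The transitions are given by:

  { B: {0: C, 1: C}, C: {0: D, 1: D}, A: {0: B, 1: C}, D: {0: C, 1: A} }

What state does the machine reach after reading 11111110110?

start at B
read '1': B → C
read '1': C → D
read '1': D → A
read '1': A → C
read '1': C → D
read '1': D → A
read '1': A → C
read '0': C → D
read '1': D → A
read '1': A → C
read '0': C → D

D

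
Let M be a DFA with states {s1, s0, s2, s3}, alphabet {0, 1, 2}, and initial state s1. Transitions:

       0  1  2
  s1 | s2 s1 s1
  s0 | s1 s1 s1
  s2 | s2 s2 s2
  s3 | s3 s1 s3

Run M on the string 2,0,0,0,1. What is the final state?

s2

s1 → s1 → s2 → s2 → s2 → s2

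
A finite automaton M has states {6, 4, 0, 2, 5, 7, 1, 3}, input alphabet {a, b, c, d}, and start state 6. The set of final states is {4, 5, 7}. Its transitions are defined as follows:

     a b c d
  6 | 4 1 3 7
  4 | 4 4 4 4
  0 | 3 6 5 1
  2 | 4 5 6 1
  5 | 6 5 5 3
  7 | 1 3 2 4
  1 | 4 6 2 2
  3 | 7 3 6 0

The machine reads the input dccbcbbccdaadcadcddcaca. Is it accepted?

Yes

start at 6
read 'd': 6 → 7
read 'c': 7 → 2
read 'c': 2 → 6
read 'b': 6 → 1
read 'c': 1 → 2
read 'b': 2 → 5
read 'b': 5 → 5
read 'c': 5 → 5
read 'c': 5 → 5
read 'd': 5 → 3
read 'a': 3 → 7
read 'a': 7 → 1
read 'd': 1 → 2
read 'c': 2 → 6
read 'a': 6 → 4
read 'd': 4 → 4
read 'c': 4 → 4
read 'd': 4 → 4
read 'd': 4 → 4
read 'c': 4 → 4
read 'a': 4 → 4
read 'c': 4 → 4
read 'a': 4 → 4
End state 4 is accepting.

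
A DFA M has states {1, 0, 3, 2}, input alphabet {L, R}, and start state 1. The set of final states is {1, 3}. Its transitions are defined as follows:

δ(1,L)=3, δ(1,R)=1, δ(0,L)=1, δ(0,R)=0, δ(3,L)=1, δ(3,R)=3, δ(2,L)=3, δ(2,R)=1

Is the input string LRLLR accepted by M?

start at 1
read 'L': 1 → 3
read 'R': 3 → 3
read 'L': 3 → 1
read 'L': 1 → 3
read 'R': 3 → 3
End state 3 is accepting.

Yes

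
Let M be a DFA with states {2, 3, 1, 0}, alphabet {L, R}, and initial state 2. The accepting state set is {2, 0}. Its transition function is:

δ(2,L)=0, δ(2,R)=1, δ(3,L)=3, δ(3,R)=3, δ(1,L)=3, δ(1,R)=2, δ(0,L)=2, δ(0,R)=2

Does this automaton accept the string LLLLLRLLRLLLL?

No

start at 2
read 'L': 2 → 0
read 'L': 0 → 2
read 'L': 2 → 0
read 'L': 0 → 2
read 'L': 2 → 0
read 'R': 0 → 2
read 'L': 2 → 0
read 'L': 0 → 2
read 'R': 2 → 1
read 'L': 1 → 3
read 'L': 3 → 3
read 'L': 3 → 3
read 'L': 3 → 3
End state 3 is not accepting.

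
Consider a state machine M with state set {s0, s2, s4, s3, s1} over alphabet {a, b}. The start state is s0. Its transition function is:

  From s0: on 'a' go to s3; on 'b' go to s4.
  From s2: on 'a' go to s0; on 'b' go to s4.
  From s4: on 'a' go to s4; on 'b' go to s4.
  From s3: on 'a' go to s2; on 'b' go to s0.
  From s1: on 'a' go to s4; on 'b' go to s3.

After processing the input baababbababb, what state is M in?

start at s0
read 'b': s0 → s4
read 'a': s4 → s4
read 'a': s4 → s4
read 'b': s4 → s4
read 'a': s4 → s4
read 'b': s4 → s4
read 'b': s4 → s4
read 'a': s4 → s4
read 'b': s4 → s4
read 'a': s4 → s4
read 'b': s4 → s4
read 'b': s4 → s4

s4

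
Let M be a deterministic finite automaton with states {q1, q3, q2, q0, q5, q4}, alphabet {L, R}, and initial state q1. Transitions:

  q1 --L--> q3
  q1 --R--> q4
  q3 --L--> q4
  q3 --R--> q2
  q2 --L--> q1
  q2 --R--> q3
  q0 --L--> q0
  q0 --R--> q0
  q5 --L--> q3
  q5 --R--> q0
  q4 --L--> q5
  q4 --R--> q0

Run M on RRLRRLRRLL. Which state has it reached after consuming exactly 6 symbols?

Trace: q1 -R-> q4 -R-> q0 -L-> q0 -R-> q0 -R-> q0 -L-> q0
After 6 symbols: q0.

q0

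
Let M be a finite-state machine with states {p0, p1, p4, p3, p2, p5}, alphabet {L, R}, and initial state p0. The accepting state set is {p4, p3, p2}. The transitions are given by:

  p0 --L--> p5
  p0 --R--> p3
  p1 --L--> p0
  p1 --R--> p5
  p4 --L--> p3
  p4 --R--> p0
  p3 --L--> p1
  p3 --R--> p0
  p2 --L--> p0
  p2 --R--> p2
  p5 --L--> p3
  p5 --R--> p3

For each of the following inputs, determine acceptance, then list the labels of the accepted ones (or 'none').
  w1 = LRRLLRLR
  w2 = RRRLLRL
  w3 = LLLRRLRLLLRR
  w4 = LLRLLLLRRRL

w1

w1: p0 → p5 → p3 → p0 → p5 → p3 → p0 → p5 → p3  → end p3, accepted
w2: p0 → p3 → p0 → p3 → p1 → p0 → p3 → p1  → end p1, rejected
w3: p0 → p5 → p3 → p1 → p5 → p3 → p1 → p5 → p3 → p1 → p0 → p3 → p0  → end p0, rejected
w4: p0 → p5 → p3 → p0 → p5 → p3 → p1 → p0 → p3 → p0 → p3 → p1  → end p1, rejected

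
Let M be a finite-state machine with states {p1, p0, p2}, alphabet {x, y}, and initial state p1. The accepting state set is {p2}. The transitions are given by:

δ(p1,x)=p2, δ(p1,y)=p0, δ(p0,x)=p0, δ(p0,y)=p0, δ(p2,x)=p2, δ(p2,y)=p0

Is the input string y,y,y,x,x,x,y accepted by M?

No

p1 → p0 → p0 → p0 → p0 → p0 → p0 → p0
End state p0 is not accepting.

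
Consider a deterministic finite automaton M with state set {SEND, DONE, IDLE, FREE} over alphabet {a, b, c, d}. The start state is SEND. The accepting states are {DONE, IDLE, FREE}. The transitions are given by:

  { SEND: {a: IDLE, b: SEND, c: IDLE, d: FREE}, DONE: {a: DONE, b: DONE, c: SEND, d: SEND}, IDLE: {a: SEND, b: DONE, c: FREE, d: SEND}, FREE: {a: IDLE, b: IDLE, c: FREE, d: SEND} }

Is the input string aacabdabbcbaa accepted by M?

No

Trace: SEND -a-> IDLE -a-> SEND -c-> IDLE -a-> SEND -b-> SEND -d-> FREE -a-> IDLE -b-> DONE -b-> DONE -c-> SEND -b-> SEND -a-> IDLE -a-> SEND
End state SEND is not accepting.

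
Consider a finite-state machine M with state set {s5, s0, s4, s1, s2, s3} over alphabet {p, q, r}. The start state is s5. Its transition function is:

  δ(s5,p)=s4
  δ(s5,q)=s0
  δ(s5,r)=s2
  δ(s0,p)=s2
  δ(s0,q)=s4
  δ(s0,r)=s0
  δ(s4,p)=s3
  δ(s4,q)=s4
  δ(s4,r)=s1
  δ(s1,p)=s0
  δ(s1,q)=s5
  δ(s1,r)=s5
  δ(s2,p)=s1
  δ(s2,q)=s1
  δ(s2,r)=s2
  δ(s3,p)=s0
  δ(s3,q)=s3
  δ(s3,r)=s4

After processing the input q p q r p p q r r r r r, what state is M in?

s5 → s0 → s2 → s1 → s5 → s4 → s3 → s3 → s4 → s1 → s5 → s2 → s2

s2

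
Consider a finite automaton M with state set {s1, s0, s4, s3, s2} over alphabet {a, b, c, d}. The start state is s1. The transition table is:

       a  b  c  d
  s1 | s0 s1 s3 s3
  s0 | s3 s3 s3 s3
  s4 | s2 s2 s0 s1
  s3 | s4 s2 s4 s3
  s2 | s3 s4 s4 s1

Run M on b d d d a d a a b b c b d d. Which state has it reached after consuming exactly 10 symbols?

s4

Trace: s1 -b-> s1 -d-> s3 -d-> s3 -d-> s3 -a-> s4 -d-> s1 -a-> s0 -a-> s3 -b-> s2 -b-> s4
After 10 symbols: s4.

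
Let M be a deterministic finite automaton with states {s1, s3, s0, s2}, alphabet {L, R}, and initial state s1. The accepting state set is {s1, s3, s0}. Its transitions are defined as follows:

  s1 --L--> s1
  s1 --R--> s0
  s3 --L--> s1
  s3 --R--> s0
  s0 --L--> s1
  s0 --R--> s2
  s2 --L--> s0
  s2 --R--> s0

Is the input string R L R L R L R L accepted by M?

start at s1
read 'R': s1 → s0
read 'L': s0 → s1
read 'R': s1 → s0
read 'L': s0 → s1
read 'R': s1 → s0
read 'L': s0 → s1
read 'R': s1 → s0
read 'L': s0 → s1
End state s1 is accepting.

Yes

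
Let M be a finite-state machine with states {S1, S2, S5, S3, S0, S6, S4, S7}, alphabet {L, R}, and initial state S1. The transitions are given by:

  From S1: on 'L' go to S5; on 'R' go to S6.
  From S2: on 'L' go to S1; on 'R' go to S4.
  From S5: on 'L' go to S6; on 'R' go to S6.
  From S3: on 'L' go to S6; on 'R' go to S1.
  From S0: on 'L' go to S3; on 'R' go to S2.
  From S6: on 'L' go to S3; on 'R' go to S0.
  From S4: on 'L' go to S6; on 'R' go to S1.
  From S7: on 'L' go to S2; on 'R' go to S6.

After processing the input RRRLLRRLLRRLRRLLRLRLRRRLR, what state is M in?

S1 → S6 → S0 → S2 → S1 → S5 → S6 → S0 → S3 → S6 → S0 → S2 → S1 → S6 → S0 → S3 → S6 → S0 → S3 → S1 → S5 → S6 → S0 → S2 → S1 → S6

S6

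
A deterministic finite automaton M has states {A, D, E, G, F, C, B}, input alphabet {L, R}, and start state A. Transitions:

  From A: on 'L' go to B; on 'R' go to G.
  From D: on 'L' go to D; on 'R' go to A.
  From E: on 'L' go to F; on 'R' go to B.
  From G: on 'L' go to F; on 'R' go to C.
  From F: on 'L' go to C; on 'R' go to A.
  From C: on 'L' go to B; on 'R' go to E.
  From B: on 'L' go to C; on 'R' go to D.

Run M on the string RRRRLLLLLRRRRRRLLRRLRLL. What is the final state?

C

Trace: A -R-> G -R-> C -R-> E -R-> B -L-> C -L-> B -L-> C -L-> B -L-> C -R-> E -R-> B -R-> D -R-> A -R-> G -R-> C -L-> B -L-> C -R-> E -R-> B -L-> C -R-> E -L-> F -L-> C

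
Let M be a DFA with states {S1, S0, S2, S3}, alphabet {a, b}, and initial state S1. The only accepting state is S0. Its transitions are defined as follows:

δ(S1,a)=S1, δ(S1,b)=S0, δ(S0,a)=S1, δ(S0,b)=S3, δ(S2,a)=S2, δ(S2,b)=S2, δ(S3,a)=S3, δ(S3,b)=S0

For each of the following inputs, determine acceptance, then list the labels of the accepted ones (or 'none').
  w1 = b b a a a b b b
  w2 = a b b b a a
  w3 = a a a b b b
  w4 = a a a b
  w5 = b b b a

w1, w3, w4

w1: S1 → S0 → S3 → S3 → S3 → S3 → S0 → S3 → S0  → end S0, accepted
w2: S1 → S1 → S0 → S3 → S0 → S1 → S1  → end S1, rejected
w3: S1 → S1 → S1 → S1 → S0 → S3 → S0  → end S0, accepted
w4: S1 → S1 → S1 → S1 → S0  → end S0, accepted
w5: S1 → S0 → S3 → S0 → S1  → end S1, rejected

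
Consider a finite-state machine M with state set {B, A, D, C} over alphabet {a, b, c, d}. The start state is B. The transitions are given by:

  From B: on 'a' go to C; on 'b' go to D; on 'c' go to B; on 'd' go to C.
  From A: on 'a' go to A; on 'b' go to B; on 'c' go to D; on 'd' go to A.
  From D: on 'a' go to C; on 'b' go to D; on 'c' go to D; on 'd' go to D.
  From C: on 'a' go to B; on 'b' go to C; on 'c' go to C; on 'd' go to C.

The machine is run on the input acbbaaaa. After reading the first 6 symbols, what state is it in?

B → C → C → C → C → B → C
After 6 symbols: C.

C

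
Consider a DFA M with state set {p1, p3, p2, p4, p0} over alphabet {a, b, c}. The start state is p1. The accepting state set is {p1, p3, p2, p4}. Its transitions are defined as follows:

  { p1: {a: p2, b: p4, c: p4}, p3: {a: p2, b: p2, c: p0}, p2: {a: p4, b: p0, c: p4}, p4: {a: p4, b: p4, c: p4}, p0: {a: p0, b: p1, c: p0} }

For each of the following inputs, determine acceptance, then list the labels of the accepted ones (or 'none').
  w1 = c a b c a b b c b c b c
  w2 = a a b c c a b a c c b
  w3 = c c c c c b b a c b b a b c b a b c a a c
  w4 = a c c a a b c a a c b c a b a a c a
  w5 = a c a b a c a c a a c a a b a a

w1: Trace: p1 -c-> p4 -a-> p4 -b-> p4 -c-> p4 -a-> p4 -b-> p4 -b-> p4 -c-> p4 -b-> p4 -c-> p4 -b-> p4 -c-> p4  → end p4, accepted
w2: Trace: p1 -a-> p2 -a-> p4 -b-> p4 -c-> p4 -c-> p4 -a-> p4 -b-> p4 -a-> p4 -c-> p4 -c-> p4 -b-> p4  → end p4, accepted
w3: Trace: p1 -c-> p4 -c-> p4 -c-> p4 -c-> p4 -c-> p4 -b-> p4 -b-> p4 -a-> p4 -c-> p4 -b-> p4 -b-> p4 -a-> p4 -b-> p4 -c-> p4 -b-> p4 -a-> p4 -b-> p4 -c-> p4 -a-> p4 -a-> p4 -c-> p4  → end p4, accepted
w4: Trace: p1 -a-> p2 -c-> p4 -c-> p4 -a-> p4 -a-> p4 -b-> p4 -c-> p4 -a-> p4 -a-> p4 -c-> p4 -b-> p4 -c-> p4 -a-> p4 -b-> p4 -a-> p4 -a-> p4 -c-> p4 -a-> p4  → end p4, accepted
w5: Trace: p1 -a-> p2 -c-> p4 -a-> p4 -b-> p4 -a-> p4 -c-> p4 -a-> p4 -c-> p4 -a-> p4 -a-> p4 -c-> p4 -a-> p4 -a-> p4 -b-> p4 -a-> p4 -a-> p4  → end p4, accepted

w1, w2, w3, w4, w5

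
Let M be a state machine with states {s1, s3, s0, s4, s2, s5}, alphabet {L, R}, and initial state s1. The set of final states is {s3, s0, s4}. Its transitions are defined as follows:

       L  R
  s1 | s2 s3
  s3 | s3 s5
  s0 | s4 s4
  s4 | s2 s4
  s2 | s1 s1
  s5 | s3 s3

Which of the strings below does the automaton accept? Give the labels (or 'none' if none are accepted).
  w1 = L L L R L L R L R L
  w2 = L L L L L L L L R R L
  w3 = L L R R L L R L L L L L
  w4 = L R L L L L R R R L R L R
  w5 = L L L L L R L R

w1:
  start at s1
  read 'L': s1 → s2
  read 'L': s2 → s1
  read 'L': s1 → s2
  read 'R': s2 → s1
  read 'L': s1 → s2
  read 'L': s2 → s1
  read 'R': s1 → s3
  read 'L': s3 → s3
  read 'R': s3 → s5
  read 'L': s5 → s3
  end s3, accepted
w2:
  start at s1
  read 'L': s1 → s2
  read 'L': s2 → s1
  read 'L': s1 → s2
  read 'L': s2 → s1
  read 'L': s1 → s2
  read 'L': s2 → s1
  read 'L': s1 → s2
  read 'L': s2 → s1
  read 'R': s1 → s3
  read 'R': s3 → s5
  read 'L': s5 → s3
  end s3, accepted
w3:
  start at s1
  read 'L': s1 → s2
  read 'L': s2 → s1
  read 'R': s1 → s3
  read 'R': s3 → s5
  read 'L': s5 → s3
  read 'L': s3 → s3
  read 'R': s3 → s5
  read 'L': s5 → s3
  read 'L': s3 → s3
  read 'L': s3 → s3
  read 'L': s3 → s3
  read 'L': s3 → s3
  end s3, accepted
w4:
  start at s1
  read 'L': s1 → s2
  read 'R': s2 → s1
  read 'L': s1 → s2
  read 'L': s2 → s1
  read 'L': s1 → s2
  read 'L': s2 → s1
  read 'R': s1 → s3
  read 'R': s3 → s5
  read 'R': s5 → s3
  read 'L': s3 → s3
  read 'R': s3 → s5
  read 'L': s5 → s3
  read 'R': s3 → s5
  end s5, rejected
w5:
  start at s1
  read 'L': s1 → s2
  read 'L': s2 → s1
  read 'L': s1 → s2
  read 'L': s2 → s1
  read 'L': s1 → s2
  read 'R': s2 → s1
  read 'L': s1 → s2
  read 'R': s2 → s1
  end s1, rejected

w1, w2, w3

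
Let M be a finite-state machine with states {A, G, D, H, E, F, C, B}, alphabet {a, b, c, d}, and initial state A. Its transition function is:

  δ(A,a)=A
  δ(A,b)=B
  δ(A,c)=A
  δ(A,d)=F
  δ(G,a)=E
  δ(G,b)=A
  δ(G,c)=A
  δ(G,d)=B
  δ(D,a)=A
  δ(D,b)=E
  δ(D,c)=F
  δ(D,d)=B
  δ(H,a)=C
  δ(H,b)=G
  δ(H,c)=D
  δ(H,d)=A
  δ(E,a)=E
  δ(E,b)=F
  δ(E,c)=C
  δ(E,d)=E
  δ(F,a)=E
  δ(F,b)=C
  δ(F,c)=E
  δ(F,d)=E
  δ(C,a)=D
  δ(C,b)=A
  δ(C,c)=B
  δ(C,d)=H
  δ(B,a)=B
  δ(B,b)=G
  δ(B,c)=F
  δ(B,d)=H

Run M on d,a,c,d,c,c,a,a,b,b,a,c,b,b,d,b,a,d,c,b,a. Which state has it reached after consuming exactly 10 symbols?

C

A → F → E → C → H → D → F → E → E → F → C
After 10 symbols: C.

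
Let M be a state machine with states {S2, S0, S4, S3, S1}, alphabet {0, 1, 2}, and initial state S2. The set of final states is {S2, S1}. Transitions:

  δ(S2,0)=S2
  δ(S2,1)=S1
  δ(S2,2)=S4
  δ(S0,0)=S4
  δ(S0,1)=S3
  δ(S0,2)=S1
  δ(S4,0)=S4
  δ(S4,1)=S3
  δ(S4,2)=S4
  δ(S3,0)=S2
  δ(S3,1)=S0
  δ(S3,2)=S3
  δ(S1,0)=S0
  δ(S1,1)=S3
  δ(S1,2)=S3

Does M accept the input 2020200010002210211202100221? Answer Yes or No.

start at S2
read '2': S2 → S4
read '0': S4 → S4
read '2': S4 → S4
read '0': S4 → S4
read '2': S4 → S4
read '0': S4 → S4
read '0': S4 → S4
read '0': S4 → S4
read '1': S4 → S3
read '0': S3 → S2
read '0': S2 → S2
read '0': S2 → S2
read '2': S2 → S4
read '2': S4 → S4
read '1': S4 → S3
read '0': S3 → S2
read '2': S2 → S4
read '1': S4 → S3
read '1': S3 → S0
read '2': S0 → S1
read '0': S1 → S0
read '2': S0 → S1
read '1': S1 → S3
read '0': S3 → S2
read '0': S2 → S2
read '2': S2 → S4
read '2': S4 → S4
read '1': S4 → S3
End state S3 is not accepting.

No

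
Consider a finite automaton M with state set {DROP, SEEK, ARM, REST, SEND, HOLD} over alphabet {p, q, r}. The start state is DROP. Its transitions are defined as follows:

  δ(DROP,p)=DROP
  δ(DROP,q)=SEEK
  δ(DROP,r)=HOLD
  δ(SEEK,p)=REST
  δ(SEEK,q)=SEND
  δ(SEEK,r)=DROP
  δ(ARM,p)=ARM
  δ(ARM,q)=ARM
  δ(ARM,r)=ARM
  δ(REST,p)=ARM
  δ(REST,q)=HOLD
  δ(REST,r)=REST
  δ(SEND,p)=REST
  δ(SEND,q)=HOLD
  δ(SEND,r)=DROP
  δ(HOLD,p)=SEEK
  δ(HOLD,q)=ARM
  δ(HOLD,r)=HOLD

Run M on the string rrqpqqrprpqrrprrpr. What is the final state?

DROP → HOLD → HOLD → ARM → ARM → ARM → ARM → ARM → ARM → ARM → ARM → ARM → ARM → ARM → ARM → ARM → ARM → ARM → ARM

ARM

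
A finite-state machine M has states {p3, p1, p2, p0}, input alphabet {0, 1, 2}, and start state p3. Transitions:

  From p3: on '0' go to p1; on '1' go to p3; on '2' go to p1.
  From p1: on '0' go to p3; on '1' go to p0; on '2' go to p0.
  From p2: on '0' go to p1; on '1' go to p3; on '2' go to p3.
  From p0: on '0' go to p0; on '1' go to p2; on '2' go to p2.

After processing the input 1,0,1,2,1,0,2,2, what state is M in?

Trace: p3 -1-> p3 -0-> p1 -1-> p0 -2-> p2 -1-> p3 -0-> p1 -2-> p0 -2-> p2

p2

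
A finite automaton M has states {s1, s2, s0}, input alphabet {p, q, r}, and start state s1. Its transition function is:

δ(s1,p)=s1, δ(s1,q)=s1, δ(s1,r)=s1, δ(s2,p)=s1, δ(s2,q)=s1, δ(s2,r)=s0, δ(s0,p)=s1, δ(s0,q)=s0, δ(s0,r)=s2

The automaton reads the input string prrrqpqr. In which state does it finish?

start at s1
read 'p': s1 → s1
read 'r': s1 → s1
read 'r': s1 → s1
read 'r': s1 → s1
read 'q': s1 → s1
read 'p': s1 → s1
read 'q': s1 → s1
read 'r': s1 → s1

s1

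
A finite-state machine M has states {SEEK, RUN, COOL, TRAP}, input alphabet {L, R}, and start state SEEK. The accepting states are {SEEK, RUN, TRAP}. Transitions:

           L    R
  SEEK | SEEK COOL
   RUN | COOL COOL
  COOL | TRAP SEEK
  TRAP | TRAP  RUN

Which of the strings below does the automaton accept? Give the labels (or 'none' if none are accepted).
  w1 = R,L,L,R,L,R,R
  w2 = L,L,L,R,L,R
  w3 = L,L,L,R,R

w1: Trace: SEEK -R-> COOL -L-> TRAP -L-> TRAP -R-> RUN -L-> COOL -R-> SEEK -R-> COOL  → end COOL, rejected
w2: Trace: SEEK -L-> SEEK -L-> SEEK -L-> SEEK -R-> COOL -L-> TRAP -R-> RUN  → end RUN, accepted
w3: Trace: SEEK -L-> SEEK -L-> SEEK -L-> SEEK -R-> COOL -R-> SEEK  → end SEEK, accepted

w2, w3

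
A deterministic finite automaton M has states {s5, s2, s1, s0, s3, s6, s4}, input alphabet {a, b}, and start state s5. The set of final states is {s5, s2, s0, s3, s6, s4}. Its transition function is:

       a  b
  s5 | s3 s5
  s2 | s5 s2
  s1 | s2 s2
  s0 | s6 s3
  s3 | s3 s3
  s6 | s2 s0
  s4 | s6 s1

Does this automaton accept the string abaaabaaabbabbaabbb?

Yes

Trace: s5 -a-> s3 -b-> s3 -a-> s3 -a-> s3 -a-> s3 -b-> s3 -a-> s3 -a-> s3 -a-> s3 -b-> s3 -b-> s3 -a-> s3 -b-> s3 -b-> s3 -a-> s3 -a-> s3 -b-> s3 -b-> s3 -b-> s3
End state s3 is accepting.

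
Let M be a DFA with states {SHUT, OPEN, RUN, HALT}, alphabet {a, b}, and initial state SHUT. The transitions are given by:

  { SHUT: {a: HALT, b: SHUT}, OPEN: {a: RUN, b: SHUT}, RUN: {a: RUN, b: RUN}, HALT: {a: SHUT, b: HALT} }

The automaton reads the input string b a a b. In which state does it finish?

SHUT → SHUT → HALT → SHUT → SHUT

SHUT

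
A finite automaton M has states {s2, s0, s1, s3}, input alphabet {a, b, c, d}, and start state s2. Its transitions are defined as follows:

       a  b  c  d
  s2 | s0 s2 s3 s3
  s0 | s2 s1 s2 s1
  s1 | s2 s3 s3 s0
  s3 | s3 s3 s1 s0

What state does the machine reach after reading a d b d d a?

Trace: s2 -a-> s0 -d-> s1 -b-> s3 -d-> s0 -d-> s1 -a-> s2

s2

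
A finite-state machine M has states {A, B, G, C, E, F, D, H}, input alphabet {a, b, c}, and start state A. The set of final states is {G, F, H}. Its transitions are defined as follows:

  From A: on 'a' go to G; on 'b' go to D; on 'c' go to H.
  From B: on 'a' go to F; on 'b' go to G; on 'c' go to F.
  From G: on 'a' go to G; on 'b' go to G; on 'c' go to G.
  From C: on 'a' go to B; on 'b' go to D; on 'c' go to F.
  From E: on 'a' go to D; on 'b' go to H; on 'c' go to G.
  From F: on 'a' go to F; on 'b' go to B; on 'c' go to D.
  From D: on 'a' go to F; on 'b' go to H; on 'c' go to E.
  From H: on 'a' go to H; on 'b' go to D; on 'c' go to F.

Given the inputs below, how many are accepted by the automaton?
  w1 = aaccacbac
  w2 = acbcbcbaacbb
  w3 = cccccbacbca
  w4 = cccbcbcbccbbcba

w1:
  start at A
  read 'a': A → G
  read 'a': G → G
  read 'c': G → G
  read 'c': G → G
  read 'a': G → G
  read 'c': G → G
  read 'b': G → G
  read 'a': G → G
  read 'c': G → G
  end G, accepted
w2:
  start at A
  read 'a': A → G
  read 'c': G → G
  read 'b': G → G
  read 'c': G → G
  read 'b': G → G
  read 'c': G → G
  read 'b': G → G
  read 'a': G → G
  read 'a': G → G
  read 'c': G → G
  read 'b': G → G
  read 'b': G → G
  end G, accepted
w3:
  start at A
  read 'c': A → H
  read 'c': H → F
  read 'c': F → D
  read 'c': D → E
  read 'c': E → G
  read 'b': G → G
  read 'a': G → G
  read 'c': G → G
  read 'b': G → G
  read 'c': G → G
  read 'a': G → G
  end G, accepted
w4:
  start at A
  read 'c': A → H
  read 'c': H → F
  read 'c': F → D
  read 'b': D → H
  read 'c': H → F
  read 'b': F → B
  read 'c': B → F
  read 'b': F → B
  read 'c': B → F
  read 'c': F → D
  read 'b': D → H
  read 'b': H → D
  read 'c': D → E
  read 'b': E → H
  read 'a': H → H
  end H, accepted

4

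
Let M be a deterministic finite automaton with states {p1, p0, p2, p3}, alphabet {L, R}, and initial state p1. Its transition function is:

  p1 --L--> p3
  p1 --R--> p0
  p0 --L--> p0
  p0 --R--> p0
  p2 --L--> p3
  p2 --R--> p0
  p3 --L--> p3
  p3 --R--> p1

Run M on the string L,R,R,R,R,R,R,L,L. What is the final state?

Trace: p1 -L-> p3 -R-> p1 -R-> p0 -R-> p0 -R-> p0 -R-> p0 -R-> p0 -L-> p0 -L-> p0

p0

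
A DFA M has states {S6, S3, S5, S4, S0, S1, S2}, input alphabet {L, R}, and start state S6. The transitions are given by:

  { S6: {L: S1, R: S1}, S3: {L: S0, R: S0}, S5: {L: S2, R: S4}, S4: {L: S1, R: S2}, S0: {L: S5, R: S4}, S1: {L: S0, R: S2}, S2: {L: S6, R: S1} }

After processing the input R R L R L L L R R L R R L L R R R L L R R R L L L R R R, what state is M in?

Trace: S6 -R-> S1 -R-> S2 -L-> S6 -R-> S1 -L-> S0 -L-> S5 -L-> S2 -R-> S1 -R-> S2 -L-> S6 -R-> S1 -R-> S2 -L-> S6 -L-> S1 -R-> S2 -R-> S1 -R-> S2 -L-> S6 -L-> S1 -R-> S2 -R-> S1 -R-> S2 -L-> S6 -L-> S1 -L-> S0 -R-> S4 -R-> S2 -R-> S1

S1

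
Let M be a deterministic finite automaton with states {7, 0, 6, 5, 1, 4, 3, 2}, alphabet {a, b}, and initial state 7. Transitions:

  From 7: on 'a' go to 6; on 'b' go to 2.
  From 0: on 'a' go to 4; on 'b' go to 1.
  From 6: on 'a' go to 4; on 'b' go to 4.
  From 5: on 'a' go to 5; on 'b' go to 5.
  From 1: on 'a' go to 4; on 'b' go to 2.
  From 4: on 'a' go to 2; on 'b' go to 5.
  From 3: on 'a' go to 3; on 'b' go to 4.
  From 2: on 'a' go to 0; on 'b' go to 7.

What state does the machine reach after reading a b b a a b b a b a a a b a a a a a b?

Trace: 7 -a-> 6 -b-> 4 -b-> 5 -a-> 5 -a-> 5 -b-> 5 -b-> 5 -a-> 5 -b-> 5 -a-> 5 -a-> 5 -a-> 5 -b-> 5 -a-> 5 -a-> 5 -a-> 5 -a-> 5 -a-> 5 -b-> 5

5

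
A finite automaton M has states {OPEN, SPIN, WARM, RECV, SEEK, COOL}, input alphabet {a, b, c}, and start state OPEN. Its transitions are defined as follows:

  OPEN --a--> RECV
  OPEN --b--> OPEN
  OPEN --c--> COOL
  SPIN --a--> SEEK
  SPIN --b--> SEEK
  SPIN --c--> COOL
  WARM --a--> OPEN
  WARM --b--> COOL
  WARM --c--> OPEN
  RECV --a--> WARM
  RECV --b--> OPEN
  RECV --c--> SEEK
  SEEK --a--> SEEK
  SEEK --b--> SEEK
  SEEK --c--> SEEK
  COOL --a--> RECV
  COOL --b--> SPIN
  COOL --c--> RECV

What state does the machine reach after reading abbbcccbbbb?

SEEK

OPEN → RECV → OPEN → OPEN → OPEN → COOL → RECV → SEEK → SEEK → SEEK → SEEK → SEEK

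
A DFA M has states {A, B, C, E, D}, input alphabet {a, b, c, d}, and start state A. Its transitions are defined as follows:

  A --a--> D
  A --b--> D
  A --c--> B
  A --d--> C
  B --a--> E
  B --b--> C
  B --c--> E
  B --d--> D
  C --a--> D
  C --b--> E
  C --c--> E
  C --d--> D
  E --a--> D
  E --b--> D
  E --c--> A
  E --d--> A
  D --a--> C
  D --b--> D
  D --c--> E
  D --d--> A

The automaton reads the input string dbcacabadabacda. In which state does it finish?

A → C → E → A → D → E → D → D → C → D → C → E → D → E → A → D

D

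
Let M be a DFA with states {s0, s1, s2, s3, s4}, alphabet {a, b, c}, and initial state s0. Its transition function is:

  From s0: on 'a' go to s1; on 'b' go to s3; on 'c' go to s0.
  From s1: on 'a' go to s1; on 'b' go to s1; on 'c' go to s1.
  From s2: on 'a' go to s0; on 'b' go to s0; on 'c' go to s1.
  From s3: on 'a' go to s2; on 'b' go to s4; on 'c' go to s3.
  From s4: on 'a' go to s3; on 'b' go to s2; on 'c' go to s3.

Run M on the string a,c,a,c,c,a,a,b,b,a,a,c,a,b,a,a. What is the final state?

s1

s0 → s1 → s1 → s1 → s1 → s1 → s1 → s1 → s1 → s1 → s1 → s1 → s1 → s1 → s1 → s1 → s1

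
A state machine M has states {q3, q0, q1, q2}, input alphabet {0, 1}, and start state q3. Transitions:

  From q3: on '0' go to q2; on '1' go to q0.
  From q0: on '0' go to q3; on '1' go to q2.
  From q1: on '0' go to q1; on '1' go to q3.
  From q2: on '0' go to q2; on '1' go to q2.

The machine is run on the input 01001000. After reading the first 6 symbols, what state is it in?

q2

start at q3
read '0': q3 → q2
read '1': q2 → q2
read '0': q2 → q2
read '0': q2 → q2
read '1': q2 → q2
read '0': q2 → q2
After 6 symbols: q2.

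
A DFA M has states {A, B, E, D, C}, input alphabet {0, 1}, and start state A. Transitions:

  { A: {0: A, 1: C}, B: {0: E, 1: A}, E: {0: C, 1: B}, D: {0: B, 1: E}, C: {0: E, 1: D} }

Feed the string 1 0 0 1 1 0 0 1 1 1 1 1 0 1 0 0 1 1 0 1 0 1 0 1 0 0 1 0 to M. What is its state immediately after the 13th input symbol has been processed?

C

A → C → E → C → D → E → C → E → B → A → C → D → E → C
After 13 symbols: C.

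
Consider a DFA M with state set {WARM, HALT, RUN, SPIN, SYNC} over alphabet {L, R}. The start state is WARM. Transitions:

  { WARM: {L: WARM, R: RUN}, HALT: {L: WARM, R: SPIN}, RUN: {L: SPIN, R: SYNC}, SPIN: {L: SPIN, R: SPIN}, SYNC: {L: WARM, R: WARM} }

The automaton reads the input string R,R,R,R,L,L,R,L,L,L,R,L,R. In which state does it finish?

WARM → RUN → SYNC → WARM → RUN → SPIN → SPIN → SPIN → SPIN → SPIN → SPIN → SPIN → SPIN → SPIN

SPIN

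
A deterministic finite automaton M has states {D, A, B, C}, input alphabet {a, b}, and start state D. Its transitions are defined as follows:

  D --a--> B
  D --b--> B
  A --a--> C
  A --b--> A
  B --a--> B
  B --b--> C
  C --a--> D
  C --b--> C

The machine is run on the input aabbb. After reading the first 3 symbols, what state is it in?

C

start at D
read 'a': D → B
read 'a': B → B
read 'b': B → C
After 3 symbols: C.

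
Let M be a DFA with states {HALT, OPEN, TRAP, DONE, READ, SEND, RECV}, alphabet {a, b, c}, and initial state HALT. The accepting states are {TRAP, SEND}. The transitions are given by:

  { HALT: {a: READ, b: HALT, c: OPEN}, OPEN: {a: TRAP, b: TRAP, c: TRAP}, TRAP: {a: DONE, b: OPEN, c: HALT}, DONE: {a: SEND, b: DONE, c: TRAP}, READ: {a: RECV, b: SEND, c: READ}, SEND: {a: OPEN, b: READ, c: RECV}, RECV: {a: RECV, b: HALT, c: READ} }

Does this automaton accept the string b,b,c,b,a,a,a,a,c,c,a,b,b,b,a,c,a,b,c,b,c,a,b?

No

HALT → HALT → HALT → OPEN → TRAP → DONE → SEND → OPEN → TRAP → HALT → OPEN → TRAP → OPEN → TRAP → OPEN → TRAP → HALT → READ → SEND → RECV → HALT → OPEN → TRAP → OPEN
End state OPEN is not accepting.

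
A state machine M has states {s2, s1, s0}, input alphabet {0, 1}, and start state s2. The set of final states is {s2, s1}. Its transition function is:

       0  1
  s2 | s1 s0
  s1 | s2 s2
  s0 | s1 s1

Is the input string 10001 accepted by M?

s2 → s0 → s1 → s2 → s1 → s2
End state s2 is accepting.

Yes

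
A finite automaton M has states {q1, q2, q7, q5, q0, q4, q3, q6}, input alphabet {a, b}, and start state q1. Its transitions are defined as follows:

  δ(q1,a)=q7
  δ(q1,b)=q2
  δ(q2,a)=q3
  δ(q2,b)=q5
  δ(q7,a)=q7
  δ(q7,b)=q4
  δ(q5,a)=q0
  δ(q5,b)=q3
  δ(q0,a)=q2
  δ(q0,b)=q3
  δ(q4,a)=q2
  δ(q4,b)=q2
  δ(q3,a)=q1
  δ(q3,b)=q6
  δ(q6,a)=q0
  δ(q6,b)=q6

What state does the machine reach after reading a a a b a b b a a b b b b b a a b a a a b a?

q0

start at q1
read 'a': q1 → q7
read 'a': q7 → q7
read 'a': q7 → q7
read 'b': q7 → q4
read 'a': q4 → q2
read 'b': q2 → q5
read 'b': q5 → q3
read 'a': q3 → q1
read 'a': q1 → q7
read 'b': q7 → q4
read 'b': q4 → q2
read 'b': q2 → q5
read 'b': q5 → q3
read 'b': q3 → q6
read 'a': q6 → q0
read 'a': q0 → q2
read 'b': q2 → q5
read 'a': q5 → q0
read 'a': q0 → q2
read 'a': q2 → q3
read 'b': q3 → q6
read 'a': q6 → q0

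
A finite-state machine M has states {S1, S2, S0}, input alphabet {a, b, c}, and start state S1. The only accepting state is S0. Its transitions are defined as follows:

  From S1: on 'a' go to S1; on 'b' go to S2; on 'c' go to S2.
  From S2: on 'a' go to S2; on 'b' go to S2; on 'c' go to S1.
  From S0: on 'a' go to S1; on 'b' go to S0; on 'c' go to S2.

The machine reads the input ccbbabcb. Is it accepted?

No

S1 → S2 → S1 → S2 → S2 → S2 → S2 → S1 → S2
End state S2 is not accepting.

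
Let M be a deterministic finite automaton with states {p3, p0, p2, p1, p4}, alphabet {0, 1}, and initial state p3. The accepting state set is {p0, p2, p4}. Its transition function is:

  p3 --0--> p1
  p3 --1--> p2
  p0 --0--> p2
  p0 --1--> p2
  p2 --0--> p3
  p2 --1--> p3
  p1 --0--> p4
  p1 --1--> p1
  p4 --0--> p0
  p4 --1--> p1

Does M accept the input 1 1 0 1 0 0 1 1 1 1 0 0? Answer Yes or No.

Yes

Trace: p3 -1-> p2 -1-> p3 -0-> p1 -1-> p1 -0-> p4 -0-> p0 -1-> p2 -1-> p3 -1-> p2 -1-> p3 -0-> p1 -0-> p4
End state p4 is accepting.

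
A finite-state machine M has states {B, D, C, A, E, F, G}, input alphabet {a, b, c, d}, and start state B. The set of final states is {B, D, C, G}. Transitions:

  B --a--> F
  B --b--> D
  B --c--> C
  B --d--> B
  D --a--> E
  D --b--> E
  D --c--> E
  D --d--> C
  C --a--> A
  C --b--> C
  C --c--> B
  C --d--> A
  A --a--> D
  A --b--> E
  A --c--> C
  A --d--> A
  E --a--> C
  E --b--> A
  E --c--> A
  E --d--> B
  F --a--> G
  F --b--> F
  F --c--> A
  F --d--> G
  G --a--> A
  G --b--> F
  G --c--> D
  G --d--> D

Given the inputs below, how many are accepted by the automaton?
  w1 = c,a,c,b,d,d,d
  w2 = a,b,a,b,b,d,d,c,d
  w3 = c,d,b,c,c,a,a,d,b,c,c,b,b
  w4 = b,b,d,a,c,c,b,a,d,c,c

3

w1: Trace: B -c-> C -a-> A -c-> C -b-> C -d-> A -d-> A -d-> A  → end A, rejected
w2: Trace: B -a-> F -b-> F -a-> G -b-> F -b-> F -d-> G -d-> D -c-> E -d-> B  → end B, accepted
w3: Trace: B -c-> C -d-> A -b-> E -c-> A -c-> C -a-> A -a-> D -d-> C -b-> C -c-> B -c-> C -b-> C -b-> C  → end C, accepted
w4: Trace: B -b-> D -b-> E -d-> B -a-> F -c-> A -c-> C -b-> C -a-> A -d-> A -c-> C -c-> B  → end B, accepted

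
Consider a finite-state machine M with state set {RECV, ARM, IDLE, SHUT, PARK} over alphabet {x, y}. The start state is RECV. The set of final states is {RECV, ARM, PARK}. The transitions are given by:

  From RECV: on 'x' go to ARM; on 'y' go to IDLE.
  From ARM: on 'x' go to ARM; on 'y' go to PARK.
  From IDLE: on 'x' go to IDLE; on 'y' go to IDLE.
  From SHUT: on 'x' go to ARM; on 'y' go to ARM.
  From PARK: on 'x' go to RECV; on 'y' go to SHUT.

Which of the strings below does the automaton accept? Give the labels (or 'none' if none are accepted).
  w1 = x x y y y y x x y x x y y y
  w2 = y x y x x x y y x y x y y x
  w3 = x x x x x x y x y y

w1:
  start at RECV
  read 'x': RECV → ARM
  read 'x': ARM → ARM
  read 'y': ARM → PARK
  read 'y': PARK → SHUT
  read 'y': SHUT → ARM
  read 'y': ARM → PARK
  read 'x': PARK → RECV
  read 'x': RECV → ARM
  read 'y': ARM → PARK
  read 'x': PARK → RECV
  read 'x': RECV → ARM
  read 'y': ARM → PARK
  read 'y': PARK → SHUT
  read 'y': SHUT → ARM
  end ARM, accepted
w2:
  start at RECV
  read 'y': RECV → IDLE
  read 'x': IDLE → IDLE
  read 'y': IDLE → IDLE
  read 'x': IDLE → IDLE
  read 'x': IDLE → IDLE
  read 'x': IDLE → IDLE
  read 'y': IDLE → IDLE
  read 'y': IDLE → IDLE
  read 'x': IDLE → IDLE
  read 'y': IDLE → IDLE
  read 'x': IDLE → IDLE
  read 'y': IDLE → IDLE
  read 'y': IDLE → IDLE
  read 'x': IDLE → IDLE
  end IDLE, rejected
w3:
  start at RECV
  read 'x': RECV → ARM
  read 'x': ARM → ARM
  read 'x': ARM → ARM
  read 'x': ARM → ARM
  read 'x': ARM → ARM
  read 'x': ARM → ARM
  read 'y': ARM → PARK
  read 'x': PARK → RECV
  read 'y': RECV → IDLE
  read 'y': IDLE → IDLE
  end IDLE, rejected

w1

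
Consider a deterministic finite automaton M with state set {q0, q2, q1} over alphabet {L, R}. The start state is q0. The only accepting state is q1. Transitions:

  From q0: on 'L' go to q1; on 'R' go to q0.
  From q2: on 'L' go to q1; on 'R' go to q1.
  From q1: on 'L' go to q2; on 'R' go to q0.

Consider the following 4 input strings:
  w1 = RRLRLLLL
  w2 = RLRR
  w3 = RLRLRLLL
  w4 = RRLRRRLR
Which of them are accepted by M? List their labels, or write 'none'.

w1:
  start at q0
  read 'R': q0 → q0
  read 'R': q0 → q0
  read 'L': q0 → q1
  read 'R': q1 → q0
  read 'L': q0 → q1
  read 'L': q1 → q2
  read 'L': q2 → q1
  read 'L': q1 → q2
  end q2, rejected
w2:
  start at q0
  read 'R': q0 → q0
  read 'L': q0 → q1
  read 'R': q1 → q0
  read 'R': q0 → q0
  end q0, rejected
w3:
  start at q0
  read 'R': q0 → q0
  read 'L': q0 → q1
  read 'R': q1 → q0
  read 'L': q0 → q1
  read 'R': q1 → q0
  read 'L': q0 → q1
  read 'L': q1 → q2
  read 'L': q2 → q1
  end q1, accepted
w4:
  start at q0
  read 'R': q0 → q0
  read 'R': q0 → q0
  read 'L': q0 → q1
  read 'R': q1 → q0
  read 'R': q0 → q0
  read 'R': q0 → q0
  read 'L': q0 → q1
  read 'R': q1 → q0
  end q0, rejected

w3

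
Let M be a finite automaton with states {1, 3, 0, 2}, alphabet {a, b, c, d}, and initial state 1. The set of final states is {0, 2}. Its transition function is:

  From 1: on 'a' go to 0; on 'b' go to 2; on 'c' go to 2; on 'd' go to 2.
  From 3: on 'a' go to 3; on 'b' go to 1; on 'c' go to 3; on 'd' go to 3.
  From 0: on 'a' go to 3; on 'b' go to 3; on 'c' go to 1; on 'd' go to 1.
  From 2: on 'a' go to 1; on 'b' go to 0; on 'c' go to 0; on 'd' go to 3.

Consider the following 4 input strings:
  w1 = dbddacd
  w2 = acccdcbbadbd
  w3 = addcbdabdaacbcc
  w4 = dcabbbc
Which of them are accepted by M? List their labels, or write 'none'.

w2

w1: Trace: 1 -d-> 2 -b-> 0 -d-> 1 -d-> 2 -a-> 1 -c-> 2 -d-> 3  → end 3, rejected
w2: Trace: 1 -a-> 0 -c-> 1 -c-> 2 -c-> 0 -d-> 1 -c-> 2 -b-> 0 -b-> 3 -a-> 3 -d-> 3 -b-> 1 -d-> 2  → end 2, accepted
w3: Trace: 1 -a-> 0 -d-> 1 -d-> 2 -c-> 0 -b-> 3 -d-> 3 -a-> 3 -b-> 1 -d-> 2 -a-> 1 -a-> 0 -c-> 1 -b-> 2 -c-> 0 -c-> 1  → end 1, rejected
w4: Trace: 1 -d-> 2 -c-> 0 -a-> 3 -b-> 1 -b-> 2 -b-> 0 -c-> 1  → end 1, rejected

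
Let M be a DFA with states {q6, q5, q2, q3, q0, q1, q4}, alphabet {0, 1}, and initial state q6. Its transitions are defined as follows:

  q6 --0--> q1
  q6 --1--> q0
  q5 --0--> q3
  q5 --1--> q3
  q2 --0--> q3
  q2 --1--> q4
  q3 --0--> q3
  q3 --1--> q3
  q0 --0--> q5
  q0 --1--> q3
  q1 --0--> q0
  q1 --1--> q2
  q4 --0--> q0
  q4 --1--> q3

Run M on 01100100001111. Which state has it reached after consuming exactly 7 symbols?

start at q6
read '0': q6 → q1
read '1': q1 → q2
read '1': q2 → q4
read '0': q4 → q0
read '0': q0 → q5
read '1': q5 → q3
read '0': q3 → q3
After 7 symbols: q3.

q3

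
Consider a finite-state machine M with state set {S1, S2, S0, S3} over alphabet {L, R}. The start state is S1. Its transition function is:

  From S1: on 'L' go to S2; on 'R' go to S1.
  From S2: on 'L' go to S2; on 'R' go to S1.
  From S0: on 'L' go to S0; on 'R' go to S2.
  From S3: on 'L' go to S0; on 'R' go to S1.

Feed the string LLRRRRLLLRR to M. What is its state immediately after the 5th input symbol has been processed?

S1 → S2 → S2 → S1 → S1 → S1
After 5 symbols: S1.

S1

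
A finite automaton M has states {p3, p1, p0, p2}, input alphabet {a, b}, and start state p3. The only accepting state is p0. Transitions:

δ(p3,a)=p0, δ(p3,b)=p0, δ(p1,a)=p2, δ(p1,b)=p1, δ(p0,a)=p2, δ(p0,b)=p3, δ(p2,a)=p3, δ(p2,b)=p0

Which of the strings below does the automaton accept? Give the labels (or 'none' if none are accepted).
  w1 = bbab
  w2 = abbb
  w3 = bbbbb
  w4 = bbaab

w3, w4

w1:
  start at p3
  read 'b': p3 → p0
  read 'b': p0 → p3
  read 'a': p3 → p0
  read 'b': p0 → p3
  end p3, rejected
w2:
  start at p3
  read 'a': p3 → p0
  read 'b': p0 → p3
  read 'b': p3 → p0
  read 'b': p0 → p3
  end p3, rejected
w3:
  start at p3
  read 'b': p3 → p0
  read 'b': p0 → p3
  read 'b': p3 → p0
  read 'b': p0 → p3
  read 'b': p3 → p0
  end p0, accepted
w4:
  start at p3
  read 'b': p3 → p0
  read 'b': p0 → p3
  read 'a': p3 → p0
  read 'a': p0 → p2
  read 'b': p2 → p0
  end p0, accepted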